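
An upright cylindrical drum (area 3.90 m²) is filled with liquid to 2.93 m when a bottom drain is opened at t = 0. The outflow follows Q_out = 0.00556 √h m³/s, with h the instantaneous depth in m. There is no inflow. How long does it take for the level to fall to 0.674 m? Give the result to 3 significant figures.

1250 s

A dh/dt = −Q_out = −0.00556 √h.
This is separable: 2 d(√h)/dt = −0.00556/A, so √h = √h₀ − (0.00556/(2A)) t.
t = 2A(√h₀ − √h)/0.00556 = 2·3.90·(√2.93 − √0.674)/0.00556
  = 7.8000 × (1.7117 − 0.82098) / 0.00556 = 1249.6 s.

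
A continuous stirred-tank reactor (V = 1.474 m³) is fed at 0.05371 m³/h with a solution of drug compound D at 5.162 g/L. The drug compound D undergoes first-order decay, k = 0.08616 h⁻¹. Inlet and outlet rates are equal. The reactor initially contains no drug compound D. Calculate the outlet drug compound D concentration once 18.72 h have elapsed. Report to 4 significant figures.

1.380 g/L

V dC/dt = Q(C_in − C) − k V C.
dC/dt = (Q/V) C_in − (Q/V + k) C; effective rate a = Q/V + k = 0.0364383 + 0.08616 = 0.122598 h⁻¹.
C_ss = Q C_in/(Q + kV) = 1.53423 g/L; C(t) = C_ss + (C₀ − C_ss) e^(−a t).
C(18.72) = 1.53423 + (-1.53423)·e^(−0.122598·18.72) = 1.53423 + (-1.53423)·0.100757 = 1.37965 g/L.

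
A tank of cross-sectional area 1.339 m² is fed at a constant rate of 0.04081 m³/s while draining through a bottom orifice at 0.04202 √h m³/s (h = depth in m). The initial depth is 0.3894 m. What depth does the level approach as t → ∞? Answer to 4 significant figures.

Level balance: A dh/dt = 0.04081 − 0.04202 √h. Setting dh/dt = 0:
Q_in = 0.04202 √h_ss ⇒ √h_ss = 0.04081/0.04202 = 0.971204.
h_ss = 0.971204² = 0.943238 m. (Since h₀ = 0.3894 m < h_ss, the level will rise toward this value.)

0.9432 m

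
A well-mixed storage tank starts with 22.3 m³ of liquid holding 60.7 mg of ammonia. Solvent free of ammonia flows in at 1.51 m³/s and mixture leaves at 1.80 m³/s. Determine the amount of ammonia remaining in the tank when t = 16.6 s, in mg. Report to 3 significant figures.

13.4 mg

Let m(t) be the amount of ammonia. Volume: V(t) = V₀ + (Q_in − Q_out) t = 22.3 − 0.29000 t; V(16.6) = 17.486 m³.
Solute balance: dm/dt = 0 − Q_out C = −Q_out m/V(t).
dm/m = −Q_out dt/(V₀ − 0.29000 t); integrating gives ln(m/m₀) = −(Q_out/(Q_in−Q_out)) ln(V/V₀).
m = m₀ (V₀/V)^(Q_out/(Q_in−Q_out)) = 60.7 × (22.3/17.486)^(-6.2069) = 13.417 mg.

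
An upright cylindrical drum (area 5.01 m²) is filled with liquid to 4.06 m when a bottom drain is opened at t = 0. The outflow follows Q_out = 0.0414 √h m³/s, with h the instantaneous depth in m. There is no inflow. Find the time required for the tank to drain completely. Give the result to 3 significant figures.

488 s

A dh/dt = −Q_out = −0.0414 √h.
∫ h^(−1/2) dh = −(0.0414/A) ∫ dt, giving 2√h = 2√h₀ − (0.0414/A) t.
Tank is empty when √h = 0: t_empty = 2A√h₀/0.0414.
t_empty = 2·5.01·√4.06/0.0414 = 10.020·2.0149/0.0414 = 487.67 s.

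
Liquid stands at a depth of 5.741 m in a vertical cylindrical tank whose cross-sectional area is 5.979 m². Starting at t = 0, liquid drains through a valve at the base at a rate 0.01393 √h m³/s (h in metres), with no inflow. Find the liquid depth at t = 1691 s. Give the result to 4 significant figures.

A dh/dt = −Q_out = −0.01393 √h.
Separate and integrate: 2(√h − √h₀) = −(0.01393/A) t.
√h = √5.741 − 0.01393·1691/(2·5.979) = 2.39604 − 1.96986 = 0.426175.
h = 0.426175² = 0.181625 m.

0.1816 m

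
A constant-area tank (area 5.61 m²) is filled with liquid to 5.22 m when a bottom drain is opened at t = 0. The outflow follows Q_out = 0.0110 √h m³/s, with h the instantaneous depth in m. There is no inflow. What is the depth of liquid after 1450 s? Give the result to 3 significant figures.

With no inflow, A dh/dt = −0.0110 √h.
This is separable: 2 d(√h)/dt = −0.0110/A, so √h = √h₀ − (0.0110/(2A)) t.
√h = √5.22 − 0.0110·1450/(2·5.61) = 2.2847 − 1.4216 = 0.86316.
h = 0.86316² = 0.74505 m.

0.745 m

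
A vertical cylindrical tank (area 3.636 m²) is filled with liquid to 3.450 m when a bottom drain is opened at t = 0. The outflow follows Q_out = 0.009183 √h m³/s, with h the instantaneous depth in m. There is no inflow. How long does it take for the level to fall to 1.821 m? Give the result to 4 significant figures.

With no inflow, A dh/dt = −0.009183 √h.
Separate and integrate: 2(√h − √h₀) = −(0.009183/A) t.
t = 2A(√h₀ − √h)/0.009183 = 2·3.636·(√3.450 − √1.821)/0.009183
  = 7.27200 × (1.85742 − 1.34944) / 0.009183 = 402.263 s.

402.3 s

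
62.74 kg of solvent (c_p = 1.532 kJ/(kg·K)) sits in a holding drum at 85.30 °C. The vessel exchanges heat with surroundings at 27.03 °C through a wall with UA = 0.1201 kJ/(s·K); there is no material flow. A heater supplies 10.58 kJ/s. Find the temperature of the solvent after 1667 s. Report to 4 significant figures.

Lumped-capacitance energy balance: M c_p dT/dt = UA(T_amb − T) + Q̇.
dT/dt = (T_ss − T)/τ with T_ss = T_amb + Q̇/UA = 27.03 + 10.58/0.1201 = 115.123 °C, τ = M c_p/UA = 62.74·1.532/0.1201 = 800.314 s.
T approaches T_ss exponentially: T(t) = T_ss + (T₀ − T_ss) e^(−t/τ).
T(1667) = 115.123 + (-29.8233)·0.124564 = 111.408 °C.

111.4 °C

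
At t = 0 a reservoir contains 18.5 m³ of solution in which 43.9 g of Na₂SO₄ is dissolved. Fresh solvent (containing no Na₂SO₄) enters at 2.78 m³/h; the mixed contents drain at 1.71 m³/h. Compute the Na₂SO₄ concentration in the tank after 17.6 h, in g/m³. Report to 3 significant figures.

0.383 g/m³

Let m(t) be the amount of Na₂SO₄. Volume: V(t) = V₀ + (Q_in − Q_out) t = 18.5 + 1.0700 t; V(17.6) = 37.332 m³.
No Na₂SO₄ enters, so dm/dt = −Q_out · (m/V).
dm/m = −Q_out dt/(V₀ + 1.0700 t); integrating gives ln(m/m₀) = −(Q_out/(Q_in−Q_out)) ln(V/V₀).
m = m₀ (V₀/V)^(Q_out/(Q_in−Q_out)) = 43.9 × (18.5/37.332)^(1.5981) = 14.295 g.
C = m/V = 14.295/37.332 = 0.38291 g/m³.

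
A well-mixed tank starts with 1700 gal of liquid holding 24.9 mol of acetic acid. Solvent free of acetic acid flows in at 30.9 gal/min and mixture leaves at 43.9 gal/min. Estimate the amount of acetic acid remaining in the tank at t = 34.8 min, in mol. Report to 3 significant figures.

8.76 mol

Let m(t) be the amount of acetic acid. Volume: V(t) = V₀ + (Q_in − Q_out) t = 1700 − 13.000 t; V(34.8) = 1247.6 gal.
No acetic acid enters, so dm/dt = −Q_out · (m/V).
Separate: dm/m = −Q_out dt/V(t) ⇒ ln(m/m₀) = −(Q_out/(Q_in−Q_out)) ln(V/V₀).
m = m₀ (V₀/V)^(Q_out/(Q_in−Q_out)) = 24.9 × (1700/1247.6)^(-3.3769) = 8.7585 mol.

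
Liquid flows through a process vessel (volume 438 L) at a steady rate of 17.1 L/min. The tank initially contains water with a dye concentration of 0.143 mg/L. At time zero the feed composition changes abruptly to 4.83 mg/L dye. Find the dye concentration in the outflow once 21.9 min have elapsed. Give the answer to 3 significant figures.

2.84 mg/L

Species balance on the tank: V dC/dt = Q(C_in − C).
Time constant τ = V/Q = 438/17.1 = 25.614 min.
This is linear first-order; C(t) = C_in + (C₀ − C_in) e^(−t/τ).
C(21.9) = 4.83 + (0.143 − 4.83)·e^(−21.9/25.614) = 4.83 + (-4.6870)·0.42528 = 2.8367 mg/L.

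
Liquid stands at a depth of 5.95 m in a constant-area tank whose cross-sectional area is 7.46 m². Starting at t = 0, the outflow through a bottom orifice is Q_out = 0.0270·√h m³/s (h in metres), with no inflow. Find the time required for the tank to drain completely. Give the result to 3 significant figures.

Accumulation of liquid (constant cross-section A): A dh/dt = −0.0270 √h.
Separate and integrate: 2(√h − √h₀) = −(0.0270/A) t.
Tank is empty when √h = 0: t_empty = 2A√h₀/0.0270.
t_empty = 2·7.46·√5.95/0.0270 = 14.920·2.4393/0.0270 = 1347.9 s.

1350 s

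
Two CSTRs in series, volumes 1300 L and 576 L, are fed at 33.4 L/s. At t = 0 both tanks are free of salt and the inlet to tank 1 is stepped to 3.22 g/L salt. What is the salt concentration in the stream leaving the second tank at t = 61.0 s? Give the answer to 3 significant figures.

Species balance on tank i: dCᵢ/dt = (Cᵢ₋₁ − Cᵢ)/τᵢ with τᵢ = Vᵢ/Q.
τ₁ = 1300/33.4 = 38.922 s; τ₂ = 576/33.4 = 17.246 s.
Solving the cascade with C₁(0)=C₂(0)=0 gives C₂(t) = C_in[1 − (τ₁ e^(−t/τ₁) − τ₂ e^(−t/τ₂))/(τ₁ − τ₂)].
At t = 61.0: e^(−t/τ₁) = 0.20862, e^(−t/τ₂) = 0.029096.
C₂ = 3.22·[1 − (38.922·0.20862 − 17.246·0.029096)/(21.677)] = 3.22·0.64855 = 2.0883 g/L.

2.09 g/L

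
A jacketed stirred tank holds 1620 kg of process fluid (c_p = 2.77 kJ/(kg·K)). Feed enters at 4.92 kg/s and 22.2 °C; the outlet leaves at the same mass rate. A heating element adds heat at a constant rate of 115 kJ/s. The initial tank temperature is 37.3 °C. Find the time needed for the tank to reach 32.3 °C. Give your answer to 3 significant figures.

Energy balance: M c_p dT/dt = ṁ c_p (T_in − T) + 115.
τ = M/ṁ = 329.27 s; T_ss = T_in + Q̇/(ṁ c_p) = 30.638 °C.
T(t) = T_ss + (T₀ − T_ss) e^(−t/τ). Set T = 32.3:
e^(−t/τ) = (32.3 − 30.638)/(37.3 − 30.638) = 0.24945
t = −329.27 · ln(0.24945) = 457.19 s.

457 s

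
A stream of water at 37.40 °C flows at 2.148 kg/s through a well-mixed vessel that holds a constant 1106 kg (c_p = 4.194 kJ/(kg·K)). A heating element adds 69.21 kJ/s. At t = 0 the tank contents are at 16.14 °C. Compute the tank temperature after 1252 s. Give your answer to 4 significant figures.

42.54 °C

M c_p dT/dt = ṁ c_p (T_in − T) + Q̇.
Rearrange: dT/dt = (T_ss − T)/τ with τ = M/ṁ = 514.898 s and T_ss = T_in + Q̇/(ṁ c_p) = 45.0826 °C.
T approaches T_ss exponentially: T(t) = T_ss + (T₀ − T_ss) e^(−t/τ).
T(1252) = 45.0826 + (-28.9426)·e^(−1252/514.898) = 45.0826 + (-28.9426)·0.0879003 = 42.5385 °C.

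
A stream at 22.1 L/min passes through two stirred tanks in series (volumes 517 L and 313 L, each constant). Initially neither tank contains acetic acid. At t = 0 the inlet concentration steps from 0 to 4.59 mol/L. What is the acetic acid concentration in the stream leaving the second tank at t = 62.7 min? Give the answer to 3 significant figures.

3.88 mol/L

Time constants: τᵢ = Vᵢ/Q for each well-mixed tank.
τ₁ = 517/22.1 = 23.394 min; τ₂ = 313/22.1 = 14.163 min.
Solving the cascade with C₁(0)=C₂(0)=0 gives C₂(t) = C_in[1 − (τ₁ e^(−t/τ₁) − τ₂ e^(−t/τ₂))/(τ₁ − τ₂)].
At t = 62.7: e^(−t/τ₁) = 0.068549, e^(−t/τ₂) = 0.011950.
C₂ = 4.59·[1 − (23.394·0.068549 − 14.163·0.011950)/(9.2308)] = 4.59·0.84461 = 3.8768 mol/L.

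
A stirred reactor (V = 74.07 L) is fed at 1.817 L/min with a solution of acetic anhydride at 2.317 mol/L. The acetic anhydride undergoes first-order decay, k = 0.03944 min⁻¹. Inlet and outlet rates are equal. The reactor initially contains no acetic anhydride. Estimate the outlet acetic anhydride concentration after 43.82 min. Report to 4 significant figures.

0.8346 mol/L

V dC/dt = Q(C_in − C) − k V C.
This is linear with rate a = Q/V + k = 0.0639708 min⁻¹.
C_ss = Q C_in/(Q + kV) = 0.888498 mol/L; C(t) = C_ss + (C₀ − C_ss) e^(−a t).
C(43.82) = 0.888498 + (-0.888498)·e^(−0.0639708·43.82) = 0.888498 + (-0.888498)·0.0606156 = 0.834641 mol/L.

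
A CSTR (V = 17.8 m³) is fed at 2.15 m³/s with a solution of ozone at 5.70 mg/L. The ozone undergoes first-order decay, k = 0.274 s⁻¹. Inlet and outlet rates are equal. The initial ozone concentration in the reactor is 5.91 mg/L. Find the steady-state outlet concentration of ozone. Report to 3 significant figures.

Species balance: V dC/dt = Q C_in − Q C − k V C.
Steady state (dC/dt = 0): C_ss = Q C_in/(Q + kV) = C_in/(1 + kV/Q).
C_ss = 2.15·5.70/(2.15 + 0.274·17.8) = 12.255/7.0272 = 1.7439 mg/L.

1.74 mg/L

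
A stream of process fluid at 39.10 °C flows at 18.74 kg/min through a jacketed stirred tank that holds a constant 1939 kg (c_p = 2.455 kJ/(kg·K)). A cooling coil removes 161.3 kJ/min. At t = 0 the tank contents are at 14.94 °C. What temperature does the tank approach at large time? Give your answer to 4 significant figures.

Heat balance on the well-mixed liquid: M c_p dT/dt = ṁ c_p (T_in − T) − 161.3.
At steady state dT/dt = 0 ⇒ T_ss = T_in − Q̇/(ṁ c_p) = 39.10 − 161.3/(18.74·2.455) = 35.5940 °C.

35.59 °C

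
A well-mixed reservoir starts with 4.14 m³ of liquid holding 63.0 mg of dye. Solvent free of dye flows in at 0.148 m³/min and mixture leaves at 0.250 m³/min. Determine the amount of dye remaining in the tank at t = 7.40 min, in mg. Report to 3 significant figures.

Let m(t) be the amount of dye. Volume: V(t) = V₀ + (Q_in − Q_out) t = 4.14 − 0.10200 t; V(7.40) = 3.3852 m³.
Solute balance: dm/dt = 0 − Q_out C = −Q_out m/V(t).
dm/m = −Q_out dt/(V₀ − 0.10200 t); integrating gives ln(m/m₀) = −(Q_out/(Q_in−Q_out)) ln(V/V₀).
m = m₀ (V₀/V)^(Q_out/(Q_in−Q_out)) = 63.0 × (4.14/3.3852)^(-2.4510) = 38.467 mg.

38.5 mg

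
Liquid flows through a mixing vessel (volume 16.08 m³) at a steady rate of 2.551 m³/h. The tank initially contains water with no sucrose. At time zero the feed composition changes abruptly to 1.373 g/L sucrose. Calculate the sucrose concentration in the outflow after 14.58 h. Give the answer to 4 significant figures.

Unsteady species balance (constant V, well mixed): V dC/dt = Q(C_in − C).
So dC/dt = (C_in − C)/τ with τ = V/Q = 16.08/2.551 = 6.30341 h.
Integrating: C(t) = C_in + (C₀ − C_in) e^(−t/τ).
C(14.58) = 1.373 + (0 − 1.373)·e^(−14.58/6.30341) = 1.373 + (-1.37300)·0.0989606 = 1.23713 g/L.

1.237 g/L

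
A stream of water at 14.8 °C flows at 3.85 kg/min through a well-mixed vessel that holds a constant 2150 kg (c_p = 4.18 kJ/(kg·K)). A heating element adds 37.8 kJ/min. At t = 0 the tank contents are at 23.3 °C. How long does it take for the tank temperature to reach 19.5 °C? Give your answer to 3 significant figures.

Heat balance on the well-mixed liquid: M c_p dT/dt = ṁ c_p (T_in − T) + 37.8.
τ = M/ṁ = 558.44 min; T_ss = T_in + Q̇/(ṁ c_p) = 17.149 °C.
T(t) = T_ss + (T₀ − T_ss) e^(−t/τ). Set T = 19.5:
e^(−t/τ) = (19.5 − 17.149)/(23.3 − 17.149) = 0.38223
t = −558.44 · ln(0.38223) = 537.07 min.

537 min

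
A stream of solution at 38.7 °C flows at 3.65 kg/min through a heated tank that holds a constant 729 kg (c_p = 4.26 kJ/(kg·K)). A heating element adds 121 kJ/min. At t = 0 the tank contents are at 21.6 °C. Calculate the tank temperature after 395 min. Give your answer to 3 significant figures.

43.0 °C

Heat balance on the well-mixed liquid: M c_p dT/dt = ṁ c_p (T_in − T) + 121.
Rearrange: dT/dt = (T_ss − T)/τ with τ = M/ṁ = 199.73 min and T_ss = T_in + Q̇/(ṁ c_p) = 46.482 °C.
Solution: T(t) = T_ss + (T₀ − T_ss) e^(−t/τ).
T(395) = 46.482 + (-24.882)·e^(−395/199.73) = 46.482 + (-24.882)·0.13839 = 43.039 °C.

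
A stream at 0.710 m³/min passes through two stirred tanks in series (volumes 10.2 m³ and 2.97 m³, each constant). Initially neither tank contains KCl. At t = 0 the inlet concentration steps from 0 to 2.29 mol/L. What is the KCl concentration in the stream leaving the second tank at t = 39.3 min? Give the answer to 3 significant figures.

2.08 mol/L

Time constants: τᵢ = Vᵢ/Q for each well-mixed tank.
τ₁ = 10.2/0.710 = 14.366 min; τ₂ = 2.97/0.710 = 4.1831 min.
Tank 1: C₁ = C_in(1 − e^(−t/τ₁)). Tank 2 (τ₁ ≠ τ₂): C₂ = C_in[1 − (τ₁ e^(−t/τ₁) − τ₂ e^(−t/τ₂))/(τ₁ − τ₂)].
At t = 39.3: e^(−t/τ₁) = 0.064856, e^(−t/τ₂) = 8.3143e-05.
C₂ = 2.29·[1 − (14.366·0.064856 − 4.1831·8.3143e-05)/(10.183)] = 2.29·0.90854 = 2.0805 mol/L.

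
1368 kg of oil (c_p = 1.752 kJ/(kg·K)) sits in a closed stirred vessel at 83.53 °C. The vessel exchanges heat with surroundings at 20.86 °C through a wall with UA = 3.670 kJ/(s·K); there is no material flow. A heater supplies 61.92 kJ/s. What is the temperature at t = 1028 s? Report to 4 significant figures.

Lumped-capacitance energy balance: M c_p dT/dt = UA(T_amb − T) + Q̇.
dT/dt = (T_ss − T)/τ with T_ss = T_amb + Q̇/UA = 20.86 + 61.92/3.670 = 37.7319 °C, τ = M c_p/UA = 1368·1.752/3.670 = 653.062 s.
T approaches T_ss exponentially: T(t) = T_ss + (T₀ − T_ss) e^(−t/τ).
T(1028) = 37.7319 + (45.7981)·0.207189 = 47.2208 °C.

47.22 °C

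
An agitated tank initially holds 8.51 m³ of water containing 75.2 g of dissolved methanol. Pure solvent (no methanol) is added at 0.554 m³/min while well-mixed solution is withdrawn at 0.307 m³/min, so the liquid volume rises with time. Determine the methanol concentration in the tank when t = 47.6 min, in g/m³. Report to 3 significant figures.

Let m(t) be the amount of methanol. Volume: V(t) = V₀ + (Q_in − Q_out) t = 8.51 + 0.24700 t; V(47.6) = 20.267 m³.
Species balance (pure solvent in): dm/dt = −Q_out · m/V(t).
dm/m = −Q_out dt/(V₀ + 0.24700 t); integrating gives ln(m/m₀) = −(Q_out/(Q_in−Q_out)) ln(V/V₀).
m = m₀ (V₀/V)^(Q_out/(Q_in−Q_out)) = 75.2 × (8.51/20.267)^(1.2429) = 25.575 g.
C = m/V = 25.575/20.267 = 1.2619 g/m³.

1.26 g/m³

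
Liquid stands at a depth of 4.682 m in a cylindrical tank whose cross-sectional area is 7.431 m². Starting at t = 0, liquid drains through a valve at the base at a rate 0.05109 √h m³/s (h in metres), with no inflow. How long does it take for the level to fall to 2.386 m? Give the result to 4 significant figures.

With no inflow, A dh/dt = −0.05109 √h.
This is separable: 2 d(√h)/dt = −0.05109/A, so √h = √h₀ − (0.05109/(2A)) t.
t = 2A(√h₀ − √h)/0.05109 = 2·7.431·(√4.682 − √2.386)/0.05109
  = 14.8620 × (2.16379 − 1.54467) / 0.05109 = 180.102 s.

180.1 s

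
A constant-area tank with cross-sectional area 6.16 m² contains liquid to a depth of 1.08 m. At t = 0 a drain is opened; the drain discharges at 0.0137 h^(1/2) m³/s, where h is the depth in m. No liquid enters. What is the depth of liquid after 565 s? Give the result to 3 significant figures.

With no inflow, A dh/dt = −0.0137 √h.
This is separable: 2 d(√h)/dt = −0.0137/A, so √h = √h₀ − (0.0137/(2A)) t.
√h = √1.08 − 0.0137·565/(2·6.16) = 1.0392 − 0.62829 = 0.41094.
h = 0.41094² = 0.16887 m.

0.169 m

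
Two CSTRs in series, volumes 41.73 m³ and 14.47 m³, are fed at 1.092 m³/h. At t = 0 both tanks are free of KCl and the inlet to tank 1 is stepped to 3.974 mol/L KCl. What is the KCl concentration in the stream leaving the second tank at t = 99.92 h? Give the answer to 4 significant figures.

3.530 mol/L

Species balance on tank i: dCᵢ/dt = (Cᵢ₋₁ − Cᵢ)/τᵢ with τᵢ = Vᵢ/Q.
τ₁ = 41.73/1.092 = 38.2143 h; τ₂ = 14.47/1.092 = 13.2509 h.
Solving the cascade with C₁(0)=C₂(0)=0 gives C₂(t) = C_in[1 − (τ₁ e^(−t/τ₁) − τ₂ e^(−t/τ₂))/(τ₁ − τ₂)].
At t = 99.92: e^(−t/τ₁) = 0.0731876, e^(−t/τ₂) = 0.000531073.
C₂ = 3.974·[1 − (38.2143·0.0731876 − 13.2509·0.000531073)/(24.9634)] = 3.974·0.888245 = 3.52989 mol/L.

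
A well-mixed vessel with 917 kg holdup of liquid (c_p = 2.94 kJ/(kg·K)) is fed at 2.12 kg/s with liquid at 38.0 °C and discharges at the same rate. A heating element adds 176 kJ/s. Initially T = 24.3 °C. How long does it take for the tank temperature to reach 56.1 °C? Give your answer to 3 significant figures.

Unsteady energy balance on the tank contents: M c_p dT/dt = ṁ c_p (T_in − T) + 176.
τ = M/ṁ = 432.55 s; T_ss = T_in + Q̇/(ṁ c_p) = 66.238 °C.
T(t) = T_ss + (T₀ − T_ss) e^(−t/τ). Set T = 56.1:
e^(−t/τ) = (56.1 − 66.238)/(24.3 − 66.238) = 0.24173
t = −432.55 · ln(0.24173) = 614.18 s.

614 s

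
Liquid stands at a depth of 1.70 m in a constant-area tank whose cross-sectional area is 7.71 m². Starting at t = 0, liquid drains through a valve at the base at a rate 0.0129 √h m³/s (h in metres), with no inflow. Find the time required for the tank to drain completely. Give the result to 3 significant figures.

1560 s

With no inflow, A dh/dt = −0.0129 √h.
∫ h^(−1/2) dh = −(0.0129/A) ∫ dt, giving 2√h = 2√h₀ − (0.0129/A) t.
Tank is empty when √h = 0: t_empty = 2A√h₀/0.0129.
t_empty = 2·7.71·√1.70/0.0129 = 15.420·1.3038/0.0129 = 1558.5 s.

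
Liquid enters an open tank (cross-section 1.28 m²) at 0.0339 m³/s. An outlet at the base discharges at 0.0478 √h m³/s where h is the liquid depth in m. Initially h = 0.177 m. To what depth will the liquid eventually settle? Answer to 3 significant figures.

0.503 m

Accumulation of liquid (constant cross-section A): A dh/dt = Q_in − 0.0478 √h. At steady state dh/dt = 0:
Q_in = 0.0478 √h_ss ⇒ √h_ss = 0.0339/0.0478 = 0.70921.
h_ss = 0.70921² = 0.50297 m. (Since h₀ = 0.177 m < h_ss, the level will rise toward this value.)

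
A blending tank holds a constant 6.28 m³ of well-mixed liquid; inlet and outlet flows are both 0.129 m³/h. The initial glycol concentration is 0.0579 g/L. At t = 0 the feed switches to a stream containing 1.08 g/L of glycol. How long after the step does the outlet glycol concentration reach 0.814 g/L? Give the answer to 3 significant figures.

Species balance: V dC/dt = Q(C_in − C) ⇒ τ = V/Q = 48.682 h.
C(t) = C_in + (C₀ − C_in) e^(−t/τ). Set C = 0.814 and solve for t:
e^(−t/τ) = (C − C_in)/(C₀ − C_in) = (0.814 − 1.08)/(0.0579 − 1.08) = 0.26025
t = −τ ln(…) = 48.682 × 1.3461 = 65.532 h.

65.5 h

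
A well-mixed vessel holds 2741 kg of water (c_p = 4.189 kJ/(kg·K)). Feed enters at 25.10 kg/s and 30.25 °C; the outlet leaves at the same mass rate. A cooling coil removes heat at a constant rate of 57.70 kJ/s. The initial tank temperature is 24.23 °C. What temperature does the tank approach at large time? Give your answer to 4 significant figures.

M c_p dT/dt = ṁ c_p (T_in − T) − Q̇.
At steady state dT/dt = 0 ⇒ T_ss = T_in − Q̇/(ṁ c_p) = 30.25 − 57.70/(25.10·4.189) = 29.7012 °C.

29.70 °C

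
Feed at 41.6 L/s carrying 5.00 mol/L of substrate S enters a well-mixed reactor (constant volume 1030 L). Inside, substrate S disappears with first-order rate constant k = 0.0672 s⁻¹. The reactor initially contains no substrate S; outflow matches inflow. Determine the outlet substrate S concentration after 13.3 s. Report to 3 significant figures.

1.43 mol/L

Accumulation = in − out − consumed: V dC/dt = Q C_in − Q C − k V C.
dC/dt = (Q/V) C_in − (Q/V + k) C; effective rate a = Q/V + k = 0.040388 + 0.0672 = 0.10759 s⁻¹.
C_ss = Q C_in/(Q + kV) = 1.8770 mol/L; C(t) = C_ss + (C₀ − C_ss) e^(−a t).
C(13.3) = 1.8770 + (-1.8770)·e^(−0.10759·13.3) = 1.8770 + (-1.8770)·0.23909 = 1.4282 mol/L.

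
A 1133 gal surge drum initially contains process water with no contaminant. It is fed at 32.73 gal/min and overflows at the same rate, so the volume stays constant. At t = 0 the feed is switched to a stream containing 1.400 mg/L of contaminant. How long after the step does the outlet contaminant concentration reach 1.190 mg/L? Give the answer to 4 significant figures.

65.67 min

Mass balance on the solute (V constant): V dC/dt = Q(C_in − C), so τ = V/Q = 34.6166 min.
C(t) = C_in + (C₀ − C_in) e^(−t/τ). Set C = 1.190 and solve for t:
e^(−t/τ) = (C − C_in)/(C₀ − C_in) = (1.190 − 1.400)/(0 − 1.400) = 0.150000
t = −τ ln(…) = 34.6166 × 1.89712 = 65.6718 min.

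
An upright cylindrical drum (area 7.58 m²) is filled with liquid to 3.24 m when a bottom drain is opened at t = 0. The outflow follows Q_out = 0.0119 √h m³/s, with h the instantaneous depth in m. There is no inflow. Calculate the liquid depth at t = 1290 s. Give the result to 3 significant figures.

Mass balance (ρ constant): A dh/dt = −0.0119 √h.
This is separable: 2 d(√h)/dt = −0.0119/A, so √h = √h₀ − (0.0119/(2A)) t.
√h = √3.24 − 0.0119·1290/(2·7.58) = 1.8000 − 1.0126 = 0.78740.
h = 0.78740² = 0.62000 m.

0.620 m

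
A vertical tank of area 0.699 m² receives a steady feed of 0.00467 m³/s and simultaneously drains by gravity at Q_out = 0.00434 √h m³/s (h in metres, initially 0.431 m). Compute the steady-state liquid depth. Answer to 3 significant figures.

1.16 m

A dh/dt = Q_in − 0.00434 √h. Steady state requires inflow = outflow:
Q_in = 0.00434 √h_ss ⇒ √h_ss = 0.00467/0.00434 = 1.0760.
h_ss = 1.0760² = 1.1579 m. (Since h₀ = 0.431 m < h_ss, the level will rise toward this value.)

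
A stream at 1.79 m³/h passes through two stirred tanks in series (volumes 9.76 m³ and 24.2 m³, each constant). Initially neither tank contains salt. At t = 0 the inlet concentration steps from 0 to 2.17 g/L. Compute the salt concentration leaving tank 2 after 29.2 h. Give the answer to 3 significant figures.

1.76 g/L

Each tank obeys Vᵢ dCᵢ/dt = Q(Cᵢ₋₁ − Cᵢ), so τᵢ = Vᵢ/Q.
τ₁ = 9.76/1.79 = 5.4525 h; τ₂ = 24.2/1.79 = 13.520 h.
Solving the cascade with C₁(0)=C₂(0)=0 gives C₂(t) = C_in[1 − (τ₁ e^(−t/τ₁) − τ₂ e^(−t/τ₂))/(τ₁ − τ₂)].
At t = 29.2: e^(−t/τ₁) = 0.0047229, e^(−t/τ₂) = 0.11534.
C₂ = 2.17·[1 − (5.4525·0.0047229 − 13.520·0.11534)/(-8.0670)] = 2.17·0.80989 = 1.7575 g/L.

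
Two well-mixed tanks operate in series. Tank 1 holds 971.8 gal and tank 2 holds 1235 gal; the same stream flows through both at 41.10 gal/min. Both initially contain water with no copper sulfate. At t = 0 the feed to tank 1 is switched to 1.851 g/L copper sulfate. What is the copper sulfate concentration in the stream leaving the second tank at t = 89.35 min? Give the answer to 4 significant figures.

Species balance on tank i: dCᵢ/dt = (Cᵢ₋₁ − Cᵢ)/τᵢ with τᵢ = Vᵢ/Q.
τ₁ = 971.8/41.10 = 23.6448 min; τ₂ = 1235/41.10 = 30.0487 min.
Tank 1: C₁ = C_in(1 − e^(−t/τ₁)). Tank 2 (τ₁ ≠ τ₂): C₂ = C_in[1 − (τ₁ e^(−t/τ₁) − τ₂ e^(−t/τ₂))/(τ₁ − τ₂)].
At t = 89.35: e^(−t/τ₁) = 0.0228490, e^(−t/τ₂) = 0.0511235.
C₂ = 1.851·[1 − (23.6448·0.0228490 − 30.0487·0.0511235)/(-6.40389)] = 1.851·0.844480 = 1.56313 g/L.

1.563 g/L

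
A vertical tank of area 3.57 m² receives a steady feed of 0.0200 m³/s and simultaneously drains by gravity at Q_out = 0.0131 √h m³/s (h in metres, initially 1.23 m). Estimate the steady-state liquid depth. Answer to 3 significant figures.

2.33 m

Accumulation of liquid (constant cross-section A): A dh/dt = Q_in − 0.0131 √h. At steady state dh/dt = 0:
Q_in = 0.0131 √h_ss ⇒ √h_ss = 0.0200/0.0131 = 1.5267.
h_ss = 1.5267² = 2.3309 m. (Since h₀ = 1.23 m < h_ss, the level will rise toward this value.)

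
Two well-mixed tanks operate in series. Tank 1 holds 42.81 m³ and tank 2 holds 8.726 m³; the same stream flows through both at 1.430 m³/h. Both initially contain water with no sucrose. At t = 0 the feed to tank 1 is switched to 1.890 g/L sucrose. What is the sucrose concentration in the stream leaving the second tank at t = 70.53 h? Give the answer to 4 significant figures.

Species balance on tank i: dCᵢ/dt = (Cᵢ₋₁ − Cᵢ)/τᵢ with τᵢ = Vᵢ/Q.
τ₁ = 42.81/1.430 = 29.9371 h; τ₂ = 8.726/1.430 = 6.10210 h.
Tank 1: C₁ = C_in(1 − e^(−t/τ₁)). Tank 2 (τ₁ ≠ τ₂): C₂ = C_in[1 − (τ₁ e^(−t/τ₁) − τ₂ e^(−t/τ₂))/(τ₁ − τ₂)].
At t = 70.53: e^(−t/τ₁) = 0.0948041, e^(−t/τ₂) = 9.55620e-06.
C₂ = 1.890·[1 − (29.9371·0.0948041 − 6.10210·9.55620e-06)/(23.8350)] = 1.890·0.880927 = 1.66495 g/L.

1.665 g/L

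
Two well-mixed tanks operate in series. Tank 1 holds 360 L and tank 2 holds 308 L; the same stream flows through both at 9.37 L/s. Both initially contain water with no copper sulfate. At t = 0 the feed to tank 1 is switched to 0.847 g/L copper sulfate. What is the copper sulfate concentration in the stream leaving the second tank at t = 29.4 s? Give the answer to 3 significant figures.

Time constants: τᵢ = Vᵢ/Q for each well-mixed tank.
τ₁ = 360/9.37 = 38.420 s; τ₂ = 308/9.37 = 32.871 s.
Tank 1: C₁ = C_in(1 − e^(−t/τ₁)). Tank 2 (τ₁ ≠ τ₂): C₂ = C_in[1 − (τ₁ e^(−t/τ₁) − τ₂ e^(−t/τ₂))/(τ₁ − τ₂)].
At t = 29.4: e^(−t/τ₁) = 0.46523, e^(−t/τ₂) = 0.40885.
C₂ = 0.847·[1 − (38.420·0.46523 − 32.871·0.40885)/(5.5496)] = 0.847·0.20080 = 0.17008 g/L.

0.170 g/L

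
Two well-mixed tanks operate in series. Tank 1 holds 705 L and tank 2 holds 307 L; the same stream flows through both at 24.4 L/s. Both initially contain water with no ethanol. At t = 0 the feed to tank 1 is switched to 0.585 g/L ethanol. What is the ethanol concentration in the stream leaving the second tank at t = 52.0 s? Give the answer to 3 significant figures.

0.421 g/L

Each tank obeys Vᵢ dCᵢ/dt = Q(Cᵢ₋₁ − Cᵢ), so τᵢ = Vᵢ/Q.
τ₁ = 705/24.4 = 28.893 s; τ₂ = 307/24.4 = 12.582 s.
Solving the cascade with C₁(0)=C₂(0)=0 gives C₂(t) = C_in[1 − (τ₁ e^(−t/τ₁) − τ₂ e^(−t/τ₂))/(τ₁ − τ₂)].
At t = 52.0: e^(−t/τ₁) = 0.16535, e^(−t/τ₂) = 0.016036.
C₂ = 0.585·[1 − (28.893·0.16535 − 12.582·0.016036)/(16.311)] = 0.585·0.71948 = 0.42090 g/L.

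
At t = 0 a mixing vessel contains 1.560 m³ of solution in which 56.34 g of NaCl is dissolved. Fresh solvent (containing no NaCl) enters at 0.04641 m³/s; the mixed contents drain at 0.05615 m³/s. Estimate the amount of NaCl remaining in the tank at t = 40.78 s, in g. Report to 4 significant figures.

Let m(t) be the amount of NaCl. Volume: V(t) = V₀ + (Q_in − Q_out) t = 1.560 − 0.00974000 t; V(40.78) = 1.16280 m³.
No NaCl enters, so dm/dt = −Q_out · (m/V).
Separate: dm/m = −Q_out dt/V(t) ⇒ ln(m/m₀) = −(Q_out/(Q_in−Q_out)) ln(V/V₀).
m = m₀ (V₀/V)^(Q_out/(Q_in−Q_out)) = 56.34 × (1.560/1.16280)^(-5.76489) = 10.3541 g.

10.35 g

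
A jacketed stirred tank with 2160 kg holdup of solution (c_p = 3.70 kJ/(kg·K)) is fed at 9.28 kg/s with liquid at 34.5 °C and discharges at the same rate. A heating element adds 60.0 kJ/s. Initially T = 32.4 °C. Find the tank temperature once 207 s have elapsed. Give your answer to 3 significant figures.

34.7 °C

Unsteady energy balance on the tank contents: M c_p dT/dt = ṁ c_p (T_in − T) + 60.0.
τ = M/ṁ = 232.76 s; T_ss = T_in + Q̇/(ṁ c_p) = 34.5 + 60.0/(9.28·3.70) = 36.247 °C.
Integrating: T(t) = T_ss + (T₀ − T_ss) e^(−t/τ).
T(207) = 36.247 + (-3.8474)·e^(−207/232.76) = 36.247 + (-3.8474)·0.41093 = 34.666 °C.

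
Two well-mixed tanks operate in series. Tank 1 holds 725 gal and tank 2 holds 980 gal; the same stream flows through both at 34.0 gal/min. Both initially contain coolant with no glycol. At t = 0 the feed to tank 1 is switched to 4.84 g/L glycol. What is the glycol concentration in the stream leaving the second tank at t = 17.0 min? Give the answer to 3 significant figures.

Time constants: τᵢ = Vᵢ/Q for each well-mixed tank.
τ₁ = 725/34.0 = 21.324 min; τ₂ = 980/34.0 = 28.824 min.
Solving the cascade with C₁(0)=C₂(0)=0 gives C₂(t) = C_in[1 − (τ₁ e^(−t/τ₁) − τ₂ e^(−t/τ₂))/(τ₁ − τ₂)].
At t = 17.0: e^(−t/τ₁) = 0.45057, e^(−t/τ₂) = 0.55444.
C₂ = 4.84·[1 − (21.324·0.45057 − 28.824·0.55444)/(-7.5000)] = 4.84·0.15024 = 0.72717 g/L.

0.727 g/L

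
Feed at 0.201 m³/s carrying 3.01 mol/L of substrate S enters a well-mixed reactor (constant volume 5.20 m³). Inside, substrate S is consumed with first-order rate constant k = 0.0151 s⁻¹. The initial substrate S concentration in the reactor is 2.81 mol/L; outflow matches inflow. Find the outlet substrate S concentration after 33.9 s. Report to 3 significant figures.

2.27 mol/L

Accumulation = in − out − consumed: V dC/dt = Q C_in − Q C − k V C.
dC/dt = (Q/V) C_in − (Q/V + k) C; effective rate a = Q/V + k = 0.038654 + 0.0151 = 0.053754 s⁻¹.
C_ss = Q C_in/(Q + kV) = 2.1645 mol/L; C(t) = C_ss + (C₀ − C_ss) e^(−a t).
C(33.9) = 2.1645 + (0.64554)·e^(−0.053754·33.9) = 2.1645 + (0.64554)·0.16166 = 2.2688 mol/L.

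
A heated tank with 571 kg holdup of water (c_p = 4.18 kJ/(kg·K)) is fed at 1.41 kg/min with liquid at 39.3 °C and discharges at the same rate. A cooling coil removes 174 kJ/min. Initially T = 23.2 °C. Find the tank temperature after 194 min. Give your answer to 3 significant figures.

18.1 °C

M c_p dT/dt = ṁ c_p (T_in − T) − Q̇.
Rearrange: dT/dt = (T_ss − T)/τ with τ = M/ṁ = 404.96 min and T_ss = T_in − Q̇/(ṁ c_p) = 9.7775 °C.
Integrating: T(t) = T_ss + (T₀ − T_ss) e^(−t/τ).
T(194) = 9.7775 + (13.423)·e^(−194/404.96) = 9.7775 + (13.423)·0.61937 = 18.091 °C.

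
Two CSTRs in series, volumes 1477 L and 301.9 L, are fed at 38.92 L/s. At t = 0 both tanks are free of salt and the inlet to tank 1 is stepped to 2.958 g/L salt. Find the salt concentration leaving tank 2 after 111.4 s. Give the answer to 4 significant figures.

Time constants: τᵢ = Vᵢ/Q for each well-mixed tank.
τ₁ = 1477/38.92 = 37.9496 s; τ₂ = 301.9/38.92 = 7.75694 s.
Tank 1: C₁ = C_in(1 − e^(−t/τ₁)). Tank 2 (τ₁ ≠ τ₂): C₂ = C_in[1 − (τ₁ e^(−t/τ₁) − τ₂ e^(−t/τ₂))/(τ₁ − τ₂)].
At t = 111.4: e^(−t/τ₁) = 0.0531058, e^(−t/τ₂) = 5.79362e-07.
C₂ = 2.958·[1 − (37.9496·0.0531058 − 7.75694·5.79362e-07)/(30.1927)] = 2.958·0.933251 = 2.76056 g/L.

2.761 g/L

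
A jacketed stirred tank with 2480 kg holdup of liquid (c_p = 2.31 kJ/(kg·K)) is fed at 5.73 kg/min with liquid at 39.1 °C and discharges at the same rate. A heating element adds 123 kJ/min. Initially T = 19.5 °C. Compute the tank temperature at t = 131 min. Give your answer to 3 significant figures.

27.0 °C

Energy balance: M c_p dT/dt = ṁ c_p (T_in − T) + 123.
Rearrange: dT/dt = (T_ss − T)/τ with τ = M/ṁ = 432.81 min and T_ss = T_in + Q̇/(ṁ c_p) = 48.393 °C.
T approaches T_ss exponentially: T(t) = T_ss + (T₀ − T_ss) e^(−t/τ).
T(131) = 48.393 + (-28.893)·e^(−131/432.81) = 48.393 + (-28.893)·0.73884 = 27.046 °C.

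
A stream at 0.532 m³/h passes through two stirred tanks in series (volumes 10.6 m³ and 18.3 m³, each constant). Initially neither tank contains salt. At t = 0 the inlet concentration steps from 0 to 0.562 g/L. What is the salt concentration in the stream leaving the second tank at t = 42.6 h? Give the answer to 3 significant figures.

Species balance on tank i: dCᵢ/dt = (Cᵢ₋₁ − Cᵢ)/τᵢ with τᵢ = Vᵢ/Q.
τ₁ = 10.6/0.532 = 19.925 h; τ₂ = 18.3/0.532 = 34.398 h.
Tank 1: C₁ = C_in(1 − e^(−t/τ₁)). Tank 2 (τ₁ ≠ τ₂): C₂ = C_in[1 − (τ₁ e^(−t/τ₁) − τ₂ e^(−t/τ₂))/(τ₁ − τ₂)].
At t = 42.6: e^(−t/τ₁) = 0.11789, e^(−t/τ₂) = 0.28984.
C₂ = 0.562·[1 − (19.925·0.11789 − 34.398·0.28984)/(-14.474)] = 0.562·0.47344 = 0.26608 g/L.

0.266 g/L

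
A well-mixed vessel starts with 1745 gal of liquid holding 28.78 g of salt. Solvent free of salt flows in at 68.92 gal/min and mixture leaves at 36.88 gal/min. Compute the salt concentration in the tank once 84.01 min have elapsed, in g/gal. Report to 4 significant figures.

0.002216 g/gal

Let m(t) be the amount of salt. Volume: V(t) = V₀ + (Q_in − Q_out) t = 1745 + 32.0400 t; V(84.01) = 4436.68 gal.
Solute balance: dm/dt = 0 − Q_out C = −Q_out m/V(t).
Separate: dm/m = −Q_out dt/V(t) ⇒ ln(m/m₀) = −(Q_out/(Q_in−Q_out)) ln(V/V₀).
m = m₀ (V₀/V)^(Q_out/(Q_in−Q_out)) = 28.78 × (1745/4436.68)^(1.15106) = 9.83125 g.
C = m/V = 9.83125/4436.68 = 0.00221590 g/gal.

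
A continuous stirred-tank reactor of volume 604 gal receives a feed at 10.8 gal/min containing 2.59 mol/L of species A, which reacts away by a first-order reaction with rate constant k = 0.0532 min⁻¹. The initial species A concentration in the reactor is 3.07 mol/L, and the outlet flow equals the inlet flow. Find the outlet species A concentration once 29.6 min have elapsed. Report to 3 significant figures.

0.947 mol/L

Species balance: V dC/dt = Q C_in − Q C − k V C.
dC/dt = (Q/V) C_in − (Q/V + k) C; effective rate a = Q/V + k = 0.017881 + 0.0532 = 0.071081 min⁻¹.
C_ss = Q C_in/(Q + kV) = 0.65153 mol/L; C(t) = C_ss + (C₀ − C_ss) e^(−a t).
C(29.6) = 0.65153 + (2.4185)·e^(−0.071081·29.6) = 0.65153 + (2.4185)·0.12197 = 0.94651 mol/L.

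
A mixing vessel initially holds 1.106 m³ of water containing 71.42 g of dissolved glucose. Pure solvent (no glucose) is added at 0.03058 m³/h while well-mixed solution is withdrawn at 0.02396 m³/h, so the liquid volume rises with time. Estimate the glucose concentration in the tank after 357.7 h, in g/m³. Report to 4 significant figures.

Total volume: dV/dt = Q_in − Q_out = 0.00662000 m³/h, so V(t) = 1.106 + 0.00662000 t and V(357.7) = 3.47397 m³.
Solute balance: dm/dt = 0 − Q_out C = −Q_out m/V(t).
dm/m = −Q_out dt/(V₀ + 0.00662000 t); integrating gives ln(m/m₀) = −(Q_out/(Q_in−Q_out)) ln(V/V₀).
m = m₀ (V₀/V)^(Q_out/(Q_in−Q_out)) = 71.42 × (1.106/3.47397)^(3.61934) = 1.13436 g.
C = m/V = 1.13436/3.47397 = 0.326531 g/m³.

0.3265 g/m³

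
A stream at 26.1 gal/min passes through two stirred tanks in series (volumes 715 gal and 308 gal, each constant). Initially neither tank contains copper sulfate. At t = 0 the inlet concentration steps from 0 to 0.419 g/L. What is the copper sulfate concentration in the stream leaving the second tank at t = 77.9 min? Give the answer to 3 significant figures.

Time constants: τᵢ = Vᵢ/Q for each well-mixed tank.
τ₁ = 715/26.1 = 27.395 min; τ₂ = 308/26.1 = 11.801 min.
Tank 1: C₁ = C_in(1 − e^(−t/τ₁)). Tank 2 (τ₁ ≠ τ₂): C₂ = C_in[1 − (τ₁ e^(−t/τ₁) − τ₂ e^(−t/τ₂))/(τ₁ − τ₂)].
At t = 77.9: e^(−t/τ₁) = 0.058214, e^(−t/τ₂) = 0.0013586.
C₂ = 0.419·[1 − (27.395·0.058214 − 11.801·0.0013586)/(15.594)] = 0.419·0.89876 = 0.37658 g/L.

0.377 g/L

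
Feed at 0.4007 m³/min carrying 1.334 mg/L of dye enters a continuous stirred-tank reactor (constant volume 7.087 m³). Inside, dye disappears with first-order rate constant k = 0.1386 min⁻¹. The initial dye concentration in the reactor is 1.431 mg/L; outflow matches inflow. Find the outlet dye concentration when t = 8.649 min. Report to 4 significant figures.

Accumulation = in − out − consumed: V dC/dt = Q C_in − Q C − k V C.
This is linear with rate a = Q/V + k = 0.195140 min⁻¹.
C_ss = Q C_in/(Q + kV) = 0.386515 mg/L; C(t) = C_ss + (C₀ − C_ss) e^(−a t).
C(8.649) = 0.386515 + (1.04449)·e^(−0.195140·8.649) = 0.386515 + (1.04449)·0.184932 = 0.579674 mg/L.

0.5797 mg/L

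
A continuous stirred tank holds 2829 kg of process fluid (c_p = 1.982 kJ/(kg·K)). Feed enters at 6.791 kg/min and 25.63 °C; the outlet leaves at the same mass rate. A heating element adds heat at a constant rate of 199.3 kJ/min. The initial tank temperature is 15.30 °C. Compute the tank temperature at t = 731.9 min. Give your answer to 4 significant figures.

Heat balance on the well-mixed liquid: M c_p dT/dt = ṁ c_p (T_in − T) + 199.3.
τ = M/ṁ = 416.581 min; T_ss = T_in + Q̇/(ṁ c_p) = 25.63 + 199.3/(6.791·1.982) = 40.4371 °C.
T approaches T_ss exponentially: T(t) = T_ss + (T₀ − T_ss) e^(−t/τ).
T(731.9) = 40.4371 + (-25.1371)·e^(−731.9/416.581) = 40.4371 + (-25.1371)·0.172575 = 36.0991 °C.

36.10 °C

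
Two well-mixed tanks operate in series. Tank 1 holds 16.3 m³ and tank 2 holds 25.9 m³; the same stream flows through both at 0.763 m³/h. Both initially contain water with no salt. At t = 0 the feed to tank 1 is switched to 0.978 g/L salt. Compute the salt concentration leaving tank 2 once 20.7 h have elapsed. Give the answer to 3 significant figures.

0.174 g/L

Species balance on tank i: dCᵢ/dt = (Cᵢ₋₁ − Cᵢ)/τᵢ with τᵢ = Vᵢ/Q.
τ₁ = 16.3/0.763 = 21.363 h; τ₂ = 25.9/0.763 = 33.945 h.
Solving the cascade with C₁(0)=C₂(0)=0 gives C₂(t) = C_in[1 − (τ₁ e^(−t/τ₁) − τ₂ e^(−t/τ₂))/(τ₁ − τ₂)].
At t = 20.7: e^(−t/τ₁) = 0.37948, e^(−t/τ₂) = 0.54345.
C₂ = 0.978·[1 − (21.363·0.37948 − 33.945·0.54345)/(-12.582)] = 0.978·0.17813 = 0.17421 g/L.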